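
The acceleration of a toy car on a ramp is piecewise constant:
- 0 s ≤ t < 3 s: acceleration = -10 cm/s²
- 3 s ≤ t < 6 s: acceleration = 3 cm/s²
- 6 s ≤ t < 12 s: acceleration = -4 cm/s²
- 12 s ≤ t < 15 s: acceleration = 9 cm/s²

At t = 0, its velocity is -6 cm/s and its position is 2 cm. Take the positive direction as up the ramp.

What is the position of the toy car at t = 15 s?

On each constant-a segment, Δv = aΔt and Δx = v₀Δt + ½aΔt²; chain segment to segment.
0–3 s: v starts -6 cm/s; Δx = -6·3 + ½·-10·3² = -63 cm; v ends -36 cm/s.
3–6 s: v starts -36 cm/s; Δx = -36·3 + ½·3·3² = -94.5 cm; v ends -27 cm/s.
6–12 s: v starts -27 cm/s; Δx = -27·6 + ½·-4·6² = -234 cm; v ends -51 cm/s.
12–15 s: v starts -51 cm/s; Δx = -51·3 + ½·9·3² = -112.5 cm; v ends -24 cm/s.
x(15) = 2 + Σ Δx = -502 cm.

-502 cm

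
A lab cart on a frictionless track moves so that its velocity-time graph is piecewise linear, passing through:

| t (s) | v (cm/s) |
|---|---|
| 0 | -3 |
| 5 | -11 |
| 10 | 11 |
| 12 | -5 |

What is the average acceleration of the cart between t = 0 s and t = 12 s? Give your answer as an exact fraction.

-1/6 cm/s²

Average acceleration = Δv/Δt = (-5 − -3)/(12 − 0) = -1/6 cm/s².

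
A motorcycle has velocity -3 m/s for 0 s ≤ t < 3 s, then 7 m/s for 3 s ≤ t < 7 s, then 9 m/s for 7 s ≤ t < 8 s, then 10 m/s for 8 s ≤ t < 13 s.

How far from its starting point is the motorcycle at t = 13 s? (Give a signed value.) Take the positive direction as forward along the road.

Displacement is the signed area under the v-t curve.
0–3 s: -3 × 3 = -9 m
3–7 s: 7 × 4 = 28 m
7–8 s: 9 × 1 = 9 m
8–13 s: 10 × 5 = 50 m
Net displacement = 78 m

78 m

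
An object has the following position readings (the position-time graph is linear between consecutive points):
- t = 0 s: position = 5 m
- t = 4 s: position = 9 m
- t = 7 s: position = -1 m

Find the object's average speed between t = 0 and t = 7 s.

Average speed = (total path length)/(elapsed time); on a piecewise-linear x-t graph the path length is Σ|Δx|.
0–4 s: |Δx| = |9 − 5| = 4 m
4–7 s: |Δx| = |-1 − 9| = 10 m
Total path = 14 m; average speed = 14/7 = 2 m/s.

2 m/s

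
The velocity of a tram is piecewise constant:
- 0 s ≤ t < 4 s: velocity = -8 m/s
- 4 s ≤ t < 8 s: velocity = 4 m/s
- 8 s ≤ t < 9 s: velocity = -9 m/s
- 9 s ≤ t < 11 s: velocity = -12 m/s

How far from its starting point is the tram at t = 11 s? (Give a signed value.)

Displacement is the signed area under the v-t curve.
0–4 s: -8 × 4 = -32 m
4–8 s: 4 × 4 = 16 m
8–9 s: -9 × 1 = -9 m
9–11 s: -12 × 2 = -24 m
Net displacement = -49 m

-49 m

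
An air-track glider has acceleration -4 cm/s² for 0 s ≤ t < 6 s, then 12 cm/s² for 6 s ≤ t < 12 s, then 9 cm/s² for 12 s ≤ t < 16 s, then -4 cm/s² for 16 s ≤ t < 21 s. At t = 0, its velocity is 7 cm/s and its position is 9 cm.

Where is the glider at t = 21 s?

790 cm

On each constant-a segment, Δv = aΔt and Δx = v₀Δt + ½aΔt²; chain segment to segment.
0–6 s: v starts 7 cm/s; Δx = 7·6 + ½·-4·6² = -30 cm; v ends -17 cm/s.
6–12 s: v starts -17 cm/s; Δx = -17·6 + ½·12·6² = 114 cm; v ends 55 cm/s.
12–16 s: v starts 55 cm/s; Δx = 55·4 + ½·9·4² = 292 cm; v ends 91 cm/s.
16–21 s: v starts 91 cm/s; Δx = 91·5 + ½·-4·5² = 405 cm; v ends 71 cm/s.
x(21) = 9 + Σ Δx = 790 cm.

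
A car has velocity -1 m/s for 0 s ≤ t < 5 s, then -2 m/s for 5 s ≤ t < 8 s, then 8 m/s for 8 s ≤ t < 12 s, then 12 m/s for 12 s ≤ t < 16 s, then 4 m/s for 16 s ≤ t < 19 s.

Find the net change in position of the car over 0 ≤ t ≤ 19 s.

Displacement is the signed area under the v-t curve.
0–5 s: -1 × 5 = -5 m
5–8 s: -2 × 3 = -6 m
8–12 s: 8 × 4 = 32 m
12–16 s: 12 × 4 = 48 m
16–19 s: 4 × 3 = 12 m
Net displacement = 81 m

81 m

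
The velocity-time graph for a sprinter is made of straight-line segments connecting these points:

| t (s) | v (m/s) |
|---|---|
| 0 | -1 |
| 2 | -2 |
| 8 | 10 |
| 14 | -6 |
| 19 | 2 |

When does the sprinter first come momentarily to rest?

v changes sign on 2–8 s (from -2 to 10); the graph is linear there, so v = 0 at t = 2 + (2)·(8 − 2)/(10 − -2) = 3 s.

t = 3 s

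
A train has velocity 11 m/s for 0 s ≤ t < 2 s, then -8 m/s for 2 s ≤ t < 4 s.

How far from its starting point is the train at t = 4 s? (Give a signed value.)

6 m

Displacement is the signed area under the v-t curve.
0–2 s: 11 × 2 = 22 m
2–4 s: -8 × 2 = -16 m
Net displacement = 6 m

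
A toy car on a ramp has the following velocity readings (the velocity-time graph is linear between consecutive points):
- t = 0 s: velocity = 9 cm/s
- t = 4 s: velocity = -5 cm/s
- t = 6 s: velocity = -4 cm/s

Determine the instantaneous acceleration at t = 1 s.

-3.5 cm/s²

Acceleration is the slope of the v-t graph on 0–4 s: (-5 − 9)/(4 − 0) = -3.5 cm/s².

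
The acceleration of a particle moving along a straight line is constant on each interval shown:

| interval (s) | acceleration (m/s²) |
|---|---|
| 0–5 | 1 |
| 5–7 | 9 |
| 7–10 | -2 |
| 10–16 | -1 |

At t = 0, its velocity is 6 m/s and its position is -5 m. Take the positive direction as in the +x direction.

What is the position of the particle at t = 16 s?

275.5 m

On each constant-a segment, Δv = aΔt and Δx = v₀Δt + ½aΔt²; chain segment to segment.
0–5 s: v starts 6 m/s; Δx = 6·5 + ½·1·5² = 42.5 m; v ends 11 m/s.
5–7 s: v starts 11 m/s; Δx = 11·2 + ½·9·2² = 40 m; v ends 29 m/s.
7–10 s: v starts 29 m/s; Δx = 29·3 + ½·-2·3² = 78 m; v ends 23 m/s.
10–16 s: v starts 23 m/s; Δx = 23·6 + ½·-1·6² = 120 m; v ends 17 m/s.
x(16) = -5 + Σ Δx = 275.5 m.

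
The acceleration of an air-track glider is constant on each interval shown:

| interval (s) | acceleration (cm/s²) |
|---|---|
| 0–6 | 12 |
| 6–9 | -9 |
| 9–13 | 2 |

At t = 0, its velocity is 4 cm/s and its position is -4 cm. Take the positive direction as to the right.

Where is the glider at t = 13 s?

On each constant-a segment, Δv = aΔt and Δx = v₀Δt + ½aΔt²; chain segment to segment.
0–6 s: v starts 4 cm/s; Δx = 4·6 + ½·12·6² = 240 cm; v ends 76 cm/s.
6–9 s: v starts 76 cm/s; Δx = 76·3 + ½·-9·3² = 187.5 cm; v ends 49 cm/s.
9–13 s: v starts 49 cm/s; Δx = 49·4 + ½·2·4² = 212 cm; v ends 57 cm/s.
x(13) = -4 + Σ Δx = 635.5 cm.

635.5 cm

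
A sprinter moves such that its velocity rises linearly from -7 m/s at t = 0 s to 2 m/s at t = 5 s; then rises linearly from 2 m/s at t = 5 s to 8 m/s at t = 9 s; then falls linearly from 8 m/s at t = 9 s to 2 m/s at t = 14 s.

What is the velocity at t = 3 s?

-1.6 m/s

On 0–5 s the graph is linear from -7 to 2 m/s: v(3) = -7 + (2 − -7)·(3 − 0)/(5 − 0) = -1.6 m/s.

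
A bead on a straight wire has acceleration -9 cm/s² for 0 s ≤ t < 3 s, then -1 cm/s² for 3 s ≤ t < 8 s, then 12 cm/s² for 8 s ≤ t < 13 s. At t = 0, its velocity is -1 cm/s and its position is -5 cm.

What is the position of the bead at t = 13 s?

-216 cm

On each constant-a segment, Δv = aΔt and Δx = v₀Δt + ½aΔt²; chain segment to segment.
0–3 s: v starts -1 cm/s; Δx = -1·3 + ½·-9·3² = -43.5 cm; v ends -28 cm/s.
3–8 s: v starts -28 cm/s; Δx = -28·5 + ½·-1·5² = -152.5 cm; v ends -33 cm/s.
8–13 s: v starts -33 cm/s; Δx = -33·5 + ½·12·5² = -15 cm; v ends 27 cm/s.
x(13) = -5 + Σ Δx = -216 cm.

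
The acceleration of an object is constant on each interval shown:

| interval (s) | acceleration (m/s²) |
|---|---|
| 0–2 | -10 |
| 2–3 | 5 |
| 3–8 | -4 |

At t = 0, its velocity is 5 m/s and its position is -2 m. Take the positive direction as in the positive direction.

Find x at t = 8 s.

On each constant-a segment, Δv = aΔt and Δx = v₀Δt + ½aΔt²; chain segment to segment.
0–2 s: v starts 5 m/s; Δx = 5·2 + ½·-10·2² = -10 m; v ends -15 m/s.
2–3 s: v starts -15 m/s; Δx = -15·1 + ½·5·1² = -12.5 m; v ends -10 m/s.
3–8 s: v starts -10 m/s; Δx = -10·5 + ½·-4·5² = -100 m; v ends -30 m/s.
x(8) = -2 + Σ Δx = -124.5 m.

-124.5 m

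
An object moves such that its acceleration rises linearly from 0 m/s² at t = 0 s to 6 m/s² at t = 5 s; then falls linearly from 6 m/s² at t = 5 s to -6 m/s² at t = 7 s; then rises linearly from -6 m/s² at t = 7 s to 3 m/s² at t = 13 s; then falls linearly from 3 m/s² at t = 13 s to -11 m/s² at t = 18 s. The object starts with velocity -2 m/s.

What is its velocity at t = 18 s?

Δv equals the area under the a-t graph; then v = v₀ + Δv.
0–5 s: ½(0 + 6)(5) = 15 m/s
5–7 s: ½(6 + -6)(2) = 0 m/s
7–13 s: ½(-6 + 3)(6) = -9 m/s
13–18 s: ½(3 + -11)(5) = -20 m/s
Δv = -14 m/s, so v(18) = -2 + (-14) = -16 m/s.

-16 m/s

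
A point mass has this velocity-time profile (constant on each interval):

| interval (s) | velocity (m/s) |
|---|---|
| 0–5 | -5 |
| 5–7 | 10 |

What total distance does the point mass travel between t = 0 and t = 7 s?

Total distance travelled is ∫|v| dt — sum the magnitudes of each area piece.
0–5 s: |-5| × 5 = 25 m
5–7 s: |10| × 2 = 20 m
Total distance = 45 m

45 m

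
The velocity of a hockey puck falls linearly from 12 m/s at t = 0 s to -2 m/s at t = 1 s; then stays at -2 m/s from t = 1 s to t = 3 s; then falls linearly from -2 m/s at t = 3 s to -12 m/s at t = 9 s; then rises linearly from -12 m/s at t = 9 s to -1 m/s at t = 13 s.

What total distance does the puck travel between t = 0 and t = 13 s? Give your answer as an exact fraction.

541/7 m

Distance (not displacement) is the total path length: add the absolute areas under v-t.
0–1 s: v = 0 at t = 6/7 s; triangle areas 36/7 + 1/7 = 37/7 m
1–3 s: |-2| × 2 = 4 m
3–9 s: |½(-2 + -12)(6)| = 42 m
9–13 s: |½(-12 + -1)(4)| = 26 m
Total distance = 541/7 m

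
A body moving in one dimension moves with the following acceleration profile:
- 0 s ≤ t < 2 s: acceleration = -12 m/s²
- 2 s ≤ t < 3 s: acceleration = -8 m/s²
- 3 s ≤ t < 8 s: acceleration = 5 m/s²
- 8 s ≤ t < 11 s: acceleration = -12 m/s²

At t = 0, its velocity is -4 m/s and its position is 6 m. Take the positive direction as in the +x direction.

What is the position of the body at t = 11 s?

-262.5 m

On each constant-a segment, Δv = aΔt and Δx = v₀Δt + ½aΔt²; chain segment to segment.
0–2 s: v starts -4 m/s; Δx = -4·2 + ½·-12·2² = -32 m; v ends -28 m/s.
2–3 s: v starts -28 m/s; Δx = -28·1 + ½·-8·1² = -32 m; v ends -36 m/s.
3–8 s: v starts -36 m/s; Δx = -36·5 + ½·5·5² = -117.5 m; v ends -11 m/s.
8–11 s: v starts -11 m/s; Δx = -11·3 + ½·-12·3² = -87 m; v ends -47 m/s.
x(11) = 6 + Σ Δx = -262.5 m.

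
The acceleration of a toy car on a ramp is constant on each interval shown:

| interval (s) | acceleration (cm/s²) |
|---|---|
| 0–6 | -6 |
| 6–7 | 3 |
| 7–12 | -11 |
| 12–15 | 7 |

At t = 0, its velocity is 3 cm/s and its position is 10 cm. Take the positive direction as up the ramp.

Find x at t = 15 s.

On each constant-a segment, Δv = aΔt and Δx = v₀Δt + ½aΔt²; chain segment to segment.
0–6 s: v starts 3 cm/s; Δx = 3·6 + ½·-6·6² = -90 cm; v ends -33 cm/s.
6–7 s: v starts -33 cm/s; Δx = -33·1 + ½·3·1² = -31.5 cm; v ends -30 cm/s.
7–12 s: v starts -30 cm/s; Δx = -30·5 + ½·-11·5² = -287.5 cm; v ends -85 cm/s.
12–15 s: v starts -85 cm/s; Δx = -85·3 + ½·7·3² = -223.5 cm; v ends -64 cm/s.
x(15) = 10 + Σ Δx = -622.5 cm.

-622.5 cm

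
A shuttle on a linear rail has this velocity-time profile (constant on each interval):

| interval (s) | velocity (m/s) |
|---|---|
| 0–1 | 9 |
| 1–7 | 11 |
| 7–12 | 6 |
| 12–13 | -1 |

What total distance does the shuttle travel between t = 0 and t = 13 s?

Distance (not displacement) is the total path length: add the absolute areas under v-t.
0–1 s: |9| × 1 = 9 m
1–7 s: |11| × 6 = 66 m
7–12 s: |6| × 5 = 30 m
12–13 s: |-1| × 1 = 1 m
Total distance = 106 m

106 m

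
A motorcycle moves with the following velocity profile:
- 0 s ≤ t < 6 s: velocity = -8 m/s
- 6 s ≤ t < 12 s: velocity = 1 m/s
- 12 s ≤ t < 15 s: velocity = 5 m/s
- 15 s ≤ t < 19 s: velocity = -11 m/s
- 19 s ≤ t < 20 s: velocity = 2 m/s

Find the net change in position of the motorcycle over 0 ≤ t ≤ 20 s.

Displacement is the signed area under the v-t curve.
0–6 s: -8 × 6 = -48 m
6–12 s: 1 × 6 = 6 m
12–15 s: 5 × 3 = 15 m
15–19 s: -11 × 4 = -44 m
19–20 s: 2 × 1 = 2 m
Net displacement = -69 m

-69 m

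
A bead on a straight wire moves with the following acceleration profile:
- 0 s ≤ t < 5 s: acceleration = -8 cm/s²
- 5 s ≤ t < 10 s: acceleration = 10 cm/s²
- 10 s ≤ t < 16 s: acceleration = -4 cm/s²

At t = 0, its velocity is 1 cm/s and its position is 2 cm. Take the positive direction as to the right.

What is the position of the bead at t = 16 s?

On each constant-a segment, Δv = aΔt and Δx = v₀Δt + ½aΔt²; chain segment to segment.
0–5 s: v starts 1 cm/s; Δx = 1·5 + ½·-8·5² = -95 cm; v ends -39 cm/s.
5–10 s: v starts -39 cm/s; Δx = -39·5 + ½·10·5² = -70 cm; v ends 11 cm/s.
10–16 s: v starts 11 cm/s; Δx = 11·6 + ½·-4·6² = -6 cm; v ends -13 cm/s.
x(16) = 2 + Σ Δx = -169 cm.

-169 cm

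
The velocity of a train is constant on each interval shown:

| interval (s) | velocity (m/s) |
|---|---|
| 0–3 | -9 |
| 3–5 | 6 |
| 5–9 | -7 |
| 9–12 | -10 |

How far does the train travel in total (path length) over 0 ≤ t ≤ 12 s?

Total distance travelled is ∫|v| dt — sum the magnitudes of each area piece.
0–3 s: |-9| × 3 = 27 m
3–5 s: |6| × 2 = 12 m
5–9 s: |-7| × 4 = 28 m
9–12 s: |-10| × 3 = 30 m
Total distance = 97 m

97 m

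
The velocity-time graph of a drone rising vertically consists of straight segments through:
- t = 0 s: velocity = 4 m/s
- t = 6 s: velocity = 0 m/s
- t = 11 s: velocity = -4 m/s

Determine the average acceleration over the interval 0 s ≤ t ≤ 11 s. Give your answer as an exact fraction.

-8/11 m/s²

Average acceleration = Δv/Δt = (-4 − 4)/(11 − 0) = -8/11 m/s².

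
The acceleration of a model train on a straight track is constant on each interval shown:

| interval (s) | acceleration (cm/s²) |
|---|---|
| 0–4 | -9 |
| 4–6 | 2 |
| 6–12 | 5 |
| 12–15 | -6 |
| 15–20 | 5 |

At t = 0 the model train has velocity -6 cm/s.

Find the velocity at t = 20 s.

-1 cm/s

Δv equals the area under the a-t graph; then v = v₀ + Δv.
0–4 s: -9 × 4 = -36 cm/s
4–6 s: 2 × 2 = 4 cm/s
6–12 s: 5 × 6 = 30 cm/s
12–15 s: -6 × 3 = -18 cm/s
15–20 s: 5 × 5 = 25 cm/s
Δv = 5 cm/s, so v(20) = -6 + (5) = -1 cm/s.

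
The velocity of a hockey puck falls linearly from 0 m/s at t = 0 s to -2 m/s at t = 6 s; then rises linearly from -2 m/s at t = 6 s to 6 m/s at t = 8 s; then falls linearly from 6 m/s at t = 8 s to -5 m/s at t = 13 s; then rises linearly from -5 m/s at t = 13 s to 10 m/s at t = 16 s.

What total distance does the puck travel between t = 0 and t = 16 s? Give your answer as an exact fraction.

Distance (not displacement) is the total path length: add the absolute areas under v-t.
0–6 s: |½(0 + -2)(6)| = 6 m
6–8 s: v = 0 at t = 6.5 s; triangle areas 0.5 + 4.5 = 5 m
8–13 s: v = 0 at t = 118/11 s; triangle areas 90/11 + 125/22 = 305/22 m
13–16 s: v = 0 at t = 14 s; triangle areas 2.5 + 10 = 12.5 m
Total distance = 411/11 m

411/11 m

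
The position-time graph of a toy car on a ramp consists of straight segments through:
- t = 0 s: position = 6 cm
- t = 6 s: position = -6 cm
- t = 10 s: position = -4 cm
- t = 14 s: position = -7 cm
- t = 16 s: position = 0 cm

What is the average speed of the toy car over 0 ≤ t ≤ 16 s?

1.5 cm/s

Average speed = (total path length)/(elapsed time); on a piecewise-linear x-t graph the path length is Σ|Δx|.
0–6 s: |Δx| = |-6 − 6| = 12 cm
6–10 s: |Δx| = |-4 − -6| = 2 cm
10–14 s: |Δx| = |-7 − -4| = 3 cm
14–16 s: |Δx| = |0 − -7| = 7 cm
Total path = 24 cm; average speed = 24/16 = 1.5 cm/s.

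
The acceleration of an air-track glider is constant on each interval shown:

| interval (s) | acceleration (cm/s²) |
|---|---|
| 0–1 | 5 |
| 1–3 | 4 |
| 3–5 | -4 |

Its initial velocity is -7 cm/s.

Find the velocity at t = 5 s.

-2 cm/s

Δv equals the area under the a-t graph; then v = v₀ + Δv.
0–1 s: 5 × 1 = 5 cm/s
1–3 s: 4 × 2 = 8 cm/s
3–5 s: -4 × 2 = -8 cm/s
Δv = 5 cm/s, so v(5) = -7 + (5) = -2 cm/s.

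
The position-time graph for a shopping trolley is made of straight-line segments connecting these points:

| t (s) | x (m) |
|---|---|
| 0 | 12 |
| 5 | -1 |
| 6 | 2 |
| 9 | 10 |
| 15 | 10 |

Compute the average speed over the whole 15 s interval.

1.6 m/s

Average speed = (total path length)/(elapsed time); on a piecewise-linear x-t graph the path length is Σ|Δx|.
0–5 s: |Δx| = |-1 − 12| = 13 m
5–6 s: |Δx| = |2 − -1| = 3 m
6–9 s: |Δx| = |10 − 2| = 8 m
9–15 s: |Δx| = |10 − 10| = 0 m
Total path = 24 m; average speed = 24/15 = 1.6 m/s.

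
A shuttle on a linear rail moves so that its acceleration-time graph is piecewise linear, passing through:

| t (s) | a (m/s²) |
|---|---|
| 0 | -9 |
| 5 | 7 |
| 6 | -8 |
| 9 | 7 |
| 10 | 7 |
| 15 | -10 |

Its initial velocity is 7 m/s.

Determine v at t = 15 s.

Δv equals the area under the a-t graph; then v = v₀ + Δv.
0–5 s: ½(-9 + 7)(5) = -5 m/s
5–6 s: ½(7 + -8)(1) = -0.5 m/s
6–9 s: ½(-8 + 7)(3) = -1.5 m/s
9–10 s: 7 × 1 = 7 m/s
10–15 s: ½(7 + -10)(5) = -7.5 m/s
Δv = -7.5 m/s, so v(15) = 7 + (-7.5) = -0.5 m/s.

-0.5 m/s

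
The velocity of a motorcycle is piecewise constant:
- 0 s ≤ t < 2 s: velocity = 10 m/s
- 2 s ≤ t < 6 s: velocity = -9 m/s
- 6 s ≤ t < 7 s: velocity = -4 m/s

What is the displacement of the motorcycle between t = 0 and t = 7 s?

Displacement is the signed area under the v-t curve.
0–2 s: 10 × 2 = 20 m
2–6 s: -9 × 4 = -36 m
6–7 s: -4 × 1 = -4 m
Net displacement = -20 m

-20 m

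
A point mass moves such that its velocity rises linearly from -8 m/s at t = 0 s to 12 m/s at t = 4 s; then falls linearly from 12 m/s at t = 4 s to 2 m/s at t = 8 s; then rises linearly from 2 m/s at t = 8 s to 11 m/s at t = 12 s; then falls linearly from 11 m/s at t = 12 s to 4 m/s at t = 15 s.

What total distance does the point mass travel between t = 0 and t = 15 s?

Distance (not displacement) is the total path length: add the absolute areas under v-t.
0–4 s: v = 0 at t = 1.6 s; triangle areas 6.4 + 14.4 = 20.8 m
4–8 s: |½(12 + 2)(4)| = 28 m
8–12 s: |½(2 + 11)(4)| = 26 m
12–15 s: |½(11 + 4)(3)| = 22.5 m
Total distance = 97.3 m

97.3 m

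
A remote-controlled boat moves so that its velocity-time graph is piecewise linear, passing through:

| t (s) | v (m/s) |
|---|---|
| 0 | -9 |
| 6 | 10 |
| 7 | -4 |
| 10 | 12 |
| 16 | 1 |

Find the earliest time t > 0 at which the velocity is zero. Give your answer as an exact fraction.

v changes sign on 0–6 s (from -9 to 10); the graph is linear there, so v = 0 at t = 0 + (9)·(6 − 0)/(10 − -9) = 54/19 s.

t = 54/19 s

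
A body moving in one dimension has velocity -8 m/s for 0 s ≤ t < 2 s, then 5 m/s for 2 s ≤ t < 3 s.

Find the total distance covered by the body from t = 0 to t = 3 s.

21 m

Total distance travelled is ∫|v| dt — sum the magnitudes of each area piece.
0–2 s: |-8| × 2 = 16 m
2–3 s: |5| × 1 = 5 m
Total distance = 21 m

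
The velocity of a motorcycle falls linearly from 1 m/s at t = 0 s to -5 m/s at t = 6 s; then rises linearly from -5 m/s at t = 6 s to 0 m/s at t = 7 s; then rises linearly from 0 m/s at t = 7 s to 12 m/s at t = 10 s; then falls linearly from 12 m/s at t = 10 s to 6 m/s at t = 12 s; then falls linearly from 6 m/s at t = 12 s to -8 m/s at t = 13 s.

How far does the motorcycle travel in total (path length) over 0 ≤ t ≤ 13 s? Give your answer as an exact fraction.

771/14 m

Total distance travelled is ∫|v| dt — sum the magnitudes of each area piece.
0–6 s: v = 0 at t = 1 s; triangle areas 0.5 + 12.5 = 13 m
6–7 s: |½(-5 + 0)(1)| = 2.5 m
7–10 s: |½(0 + 12)(3)| = 18 m
10–12 s: |½(12 + 6)(2)| = 18 m
12–13 s: v = 0 at t = 87/7 s; triangle areas 9/7 + 16/7 = 25/7 m
Total distance = 771/14 m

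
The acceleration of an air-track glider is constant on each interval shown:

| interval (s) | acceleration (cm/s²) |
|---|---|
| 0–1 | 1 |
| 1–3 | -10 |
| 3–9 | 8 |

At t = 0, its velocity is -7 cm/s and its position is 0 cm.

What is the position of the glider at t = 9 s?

-50.5 cm

On each constant-a segment, Δv = aΔt and Δx = v₀Δt + ½aΔt²; chain segment to segment.
0–1 s: v starts -7 cm/s; Δx = -7·1 + ½·1·1² = -6.5 cm; v ends -6 cm/s.
1–3 s: v starts -6 cm/s; Δx = -6·2 + ½·-10·2² = -32 cm; v ends -26 cm/s.
3–9 s: v starts -26 cm/s; Δx = -26·6 + ½·8·6² = -12 cm; v ends 22 cm/s.
x(9) = 0 + Σ Δx = -50.5 cm.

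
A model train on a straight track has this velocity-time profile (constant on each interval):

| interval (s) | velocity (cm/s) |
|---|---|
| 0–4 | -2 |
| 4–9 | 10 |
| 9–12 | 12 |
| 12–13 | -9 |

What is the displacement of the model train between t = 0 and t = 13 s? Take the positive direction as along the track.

69 cm

Net displacement equals the area under the velocity-time graph (areas below the axis count negative).
0–4 s: -2 × 4 = -8 cm
4–9 s: 10 × 5 = 50 cm
9–12 s: 12 × 3 = 36 cm
12–13 s: -9 × 1 = -9 cm
Net displacement = 69 cm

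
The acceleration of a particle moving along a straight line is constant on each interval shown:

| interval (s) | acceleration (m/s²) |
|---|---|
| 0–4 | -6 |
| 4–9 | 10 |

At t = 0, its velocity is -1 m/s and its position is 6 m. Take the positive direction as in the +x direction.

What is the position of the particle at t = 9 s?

On each constant-a segment, Δv = aΔt and Δx = v₀Δt + ½aΔt²; chain segment to segment.
0–4 s: v starts -1 m/s; Δx = -1·4 + ½·-6·4² = -52 m; v ends -25 m/s.
4–9 s: v starts -25 m/s; Δx = -25·5 + ½·10·5² = 0 m; v ends 25 m/s.
x(9) = 6 + Σ Δx = -46 m.

-46 m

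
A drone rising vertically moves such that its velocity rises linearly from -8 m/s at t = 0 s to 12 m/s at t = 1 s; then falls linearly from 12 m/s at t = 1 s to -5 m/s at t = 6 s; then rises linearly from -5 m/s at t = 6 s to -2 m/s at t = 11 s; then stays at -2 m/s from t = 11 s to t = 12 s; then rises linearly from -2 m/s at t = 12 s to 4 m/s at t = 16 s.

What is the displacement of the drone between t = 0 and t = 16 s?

4 m

Displacement is the signed area under the v-t curve.
0–1 s: ½(-8 + 12)(1) = 2 m
1–6 s: ½(12 + -5)(5) = 17.5 m
6–11 s: ½(-5 + -2)(5) = -17.5 m
11–12 s: -2 × 1 = -2 m
12–16 s: ½(-2 + 4)(4) = 4 m
Net displacement = 4 m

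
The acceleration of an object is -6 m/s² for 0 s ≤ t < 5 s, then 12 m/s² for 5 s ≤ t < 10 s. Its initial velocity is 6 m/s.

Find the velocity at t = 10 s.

36 m/s

Δv equals the area under the a-t graph; then v = v₀ + Δv.
0–5 s: -6 × 5 = -30 m/s
5–10 s: 12 × 5 = 60 m/s
Δv = 30 m/s, so v(10) = 6 + (30) = 36 m/s.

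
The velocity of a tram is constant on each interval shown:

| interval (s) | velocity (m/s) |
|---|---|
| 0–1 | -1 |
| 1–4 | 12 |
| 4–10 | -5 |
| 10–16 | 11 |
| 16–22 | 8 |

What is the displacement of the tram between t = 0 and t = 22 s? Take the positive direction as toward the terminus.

Displacement is the signed area under the v-t curve.
0–1 s: -1 × 1 = -1 m
1–4 s: 12 × 3 = 36 m
4–10 s: -5 × 6 = -30 m
10–16 s: 11 × 6 = 66 m
16–22 s: 8 × 6 = 48 m
Net displacement = 119 m

119 m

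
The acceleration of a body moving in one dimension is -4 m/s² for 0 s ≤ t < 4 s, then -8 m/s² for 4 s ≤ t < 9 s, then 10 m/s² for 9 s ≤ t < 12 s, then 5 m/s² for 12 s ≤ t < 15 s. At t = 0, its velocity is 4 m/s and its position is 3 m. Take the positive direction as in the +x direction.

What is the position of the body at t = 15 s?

-327.5 m

On each constant-a segment, Δv = aΔt and Δx = v₀Δt + ½aΔt²; chain segment to segment.
0–4 s: v starts 4 m/s; Δx = 4·4 + ½·-4·4² = -16 m; v ends -12 m/s.
4–9 s: v starts -12 m/s; Δx = -12·5 + ½·-8·5² = -160 m; v ends -52 m/s.
9–12 s: v starts -52 m/s; Δx = -52·3 + ½·10·3² = -111 m; v ends -22 m/s.
12–15 s: v starts -22 m/s; Δx = -22·3 + ½·5·3² = -43.5 m; v ends -7 m/s.
x(15) = 3 + Σ Δx = -327.5 m.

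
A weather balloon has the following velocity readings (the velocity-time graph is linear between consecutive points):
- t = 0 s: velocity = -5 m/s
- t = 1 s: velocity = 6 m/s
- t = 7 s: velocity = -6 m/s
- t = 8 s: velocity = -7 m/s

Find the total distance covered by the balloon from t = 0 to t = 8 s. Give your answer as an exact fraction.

Distance (not displacement) is the total path length: add the absolute areas under v-t.
0–1 s: v = 0 at t = 5/11 s; triangle areas 25/22 + 18/11 = 61/22 m
1–7 s: v = 0 at t = 4 s; triangle areas 9 + 9 = 18 m
7–8 s: |½(-6 + -7)(1)| = 6.5 m
Total distance = 300/11 m

300/11 m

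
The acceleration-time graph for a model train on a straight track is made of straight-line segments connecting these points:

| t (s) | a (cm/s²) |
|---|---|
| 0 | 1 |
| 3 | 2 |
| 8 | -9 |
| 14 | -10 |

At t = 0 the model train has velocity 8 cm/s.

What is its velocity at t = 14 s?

-62 cm/s

Δv equals the area under the a-t graph; then v = v₀ + Δv.
0–3 s: ½(1 + 2)(3) = 4.5 cm/s
3–8 s: ½(2 + -9)(5) = -17.5 cm/s
8–14 s: ½(-9 + -10)(6) = -57 cm/s
Δv = -70 cm/s, so v(14) = 8 + (-70) = -62 cm/s.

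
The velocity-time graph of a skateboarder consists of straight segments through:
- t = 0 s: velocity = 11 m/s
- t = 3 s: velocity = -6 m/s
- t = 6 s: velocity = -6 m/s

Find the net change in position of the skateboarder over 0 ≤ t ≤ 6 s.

-10.5 m

Displacement is the signed area under the v-t curve.
0–3 s: ½(11 + -6)(3) = 7.5 m
3–6 s: -6 × 3 = -18 m
Net displacement = -10.5 m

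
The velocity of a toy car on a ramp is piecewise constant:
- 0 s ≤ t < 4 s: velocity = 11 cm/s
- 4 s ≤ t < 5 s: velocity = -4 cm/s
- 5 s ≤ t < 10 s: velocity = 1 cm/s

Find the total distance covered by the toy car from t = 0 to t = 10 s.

Distance (not displacement) is the total path length: add the absolute areas under v-t.
0–4 s: |11| × 4 = 44 cm
4–5 s: |-4| × 1 = 4 cm
5–10 s: |1| × 5 = 5 cm
Total distance = 53 cm

53 cm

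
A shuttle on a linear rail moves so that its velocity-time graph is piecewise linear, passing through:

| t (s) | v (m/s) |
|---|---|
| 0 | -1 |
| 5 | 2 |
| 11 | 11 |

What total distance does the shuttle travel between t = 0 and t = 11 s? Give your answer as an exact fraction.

259/6 m

Distance (not displacement) is the total path length: add the absolute areas under v-t.
0–5 s: v = 0 at t = 5/3 s; triangle areas 5/6 + 10/3 = 25/6 m
5–11 s: |½(2 + 11)(6)| = 39 m
Total distance = 259/6 m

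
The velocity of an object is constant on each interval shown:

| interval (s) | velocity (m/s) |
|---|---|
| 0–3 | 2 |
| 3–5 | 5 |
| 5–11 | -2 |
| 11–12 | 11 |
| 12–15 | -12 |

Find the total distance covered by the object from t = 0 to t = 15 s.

Distance (not displacement) is the total path length: add the absolute areas under v-t.
0–3 s: |2| × 3 = 6 m
3–5 s: |5| × 2 = 10 m
5–11 s: |-2| × 6 = 12 m
11–12 s: |11| × 1 = 11 m
12–15 s: |-12| × 3 = 36 m
Total distance = 75 m

75 m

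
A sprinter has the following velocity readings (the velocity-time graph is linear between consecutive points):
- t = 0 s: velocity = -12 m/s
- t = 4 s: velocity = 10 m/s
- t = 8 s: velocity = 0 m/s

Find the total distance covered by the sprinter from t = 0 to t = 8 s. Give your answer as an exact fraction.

464/11 m

Total distance travelled is ∫|v| dt — sum the magnitudes of each area piece.
0–4 s: v = 0 at t = 24/11 s; triangle areas 144/11 + 100/11 = 244/11 m
4–8 s: |½(10 + 0)(4)| = 20 m
Total distance = 464/11 m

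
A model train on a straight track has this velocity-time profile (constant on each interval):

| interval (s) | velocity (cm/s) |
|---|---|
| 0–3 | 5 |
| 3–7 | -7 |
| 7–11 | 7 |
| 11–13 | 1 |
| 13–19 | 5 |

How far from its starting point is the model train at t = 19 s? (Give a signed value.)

Net displacement equals the area under the velocity-time graph (areas below the axis count negative).
0–3 s: 5 × 3 = 15 cm
3–7 s: -7 × 4 = -28 cm
7–11 s: 7 × 4 = 28 cm
11–13 s: 1 × 2 = 2 cm
13–19 s: 5 × 6 = 30 cm
Net displacement = 47 cm

47 cm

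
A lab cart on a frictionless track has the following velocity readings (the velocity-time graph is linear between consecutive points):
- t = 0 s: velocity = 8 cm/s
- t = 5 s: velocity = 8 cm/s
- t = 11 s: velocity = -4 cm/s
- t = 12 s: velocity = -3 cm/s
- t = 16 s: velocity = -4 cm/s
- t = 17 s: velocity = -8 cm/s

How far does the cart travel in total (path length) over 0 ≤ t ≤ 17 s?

Total distance travelled is ∫|v| dt — sum the magnitudes of each area piece.
0–5 s: |8| × 5 = 40 cm
5–11 s: v = 0 at t = 9 s; triangle areas 16 + 4 = 20 cm
11–12 s: |½(-4 + -3)(1)| = 3.5 cm
12–16 s: |½(-3 + -4)(4)| = 14 cm
16–17 s: |½(-4 + -8)(1)| = 6 cm
Total distance = 83.5 cm

83.5 cm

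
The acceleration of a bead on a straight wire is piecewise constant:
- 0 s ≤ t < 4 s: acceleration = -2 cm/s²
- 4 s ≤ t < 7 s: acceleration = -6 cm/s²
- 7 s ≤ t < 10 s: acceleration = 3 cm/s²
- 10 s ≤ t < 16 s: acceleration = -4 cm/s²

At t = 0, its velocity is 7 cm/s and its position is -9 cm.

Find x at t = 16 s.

-202.5 cm

On each constant-a segment, Δv = aΔt and Δx = v₀Δt + ½aΔt²; chain segment to segment.
0–4 s: v starts 7 cm/s; Δx = 7·4 + ½·-2·4² = 12 cm; v ends -1 cm/s.
4–7 s: v starts -1 cm/s; Δx = -1·3 + ½·-6·3² = -30 cm; v ends -19 cm/s.
7–10 s: v starts -19 cm/s; Δx = -19·3 + ½·3·3² = -43.5 cm; v ends -10 cm/s.
10–16 s: v starts -10 cm/s; Δx = -10·6 + ½·-4·6² = -132 cm; v ends -34 cm/s.
x(16) = -9 + Σ Δx = -202.5 cm.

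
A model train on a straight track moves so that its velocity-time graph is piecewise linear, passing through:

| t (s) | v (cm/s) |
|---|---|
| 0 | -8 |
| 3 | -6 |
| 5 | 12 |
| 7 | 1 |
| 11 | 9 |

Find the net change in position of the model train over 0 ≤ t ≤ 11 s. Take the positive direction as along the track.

Net displacement equals the area under the velocity-time graph (areas below the axis count negative).
0–3 s: ½(-8 + -6)(3) = -21 cm
3–5 s: ½(-6 + 12)(2) = 6 cm
5–7 s: ½(12 + 1)(2) = 13 cm
7–11 s: ½(1 + 9)(4) = 20 cm
Net displacement = 18 cm

18 cm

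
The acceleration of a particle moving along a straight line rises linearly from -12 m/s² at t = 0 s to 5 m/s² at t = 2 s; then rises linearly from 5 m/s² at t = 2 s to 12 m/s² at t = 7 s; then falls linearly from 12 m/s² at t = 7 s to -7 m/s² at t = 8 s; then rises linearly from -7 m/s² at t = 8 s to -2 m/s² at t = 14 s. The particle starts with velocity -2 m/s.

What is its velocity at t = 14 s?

9 m/s

Δv equals the area under the a-t graph; then v = v₀ + Δv.
0–2 s: ½(-12 + 5)(2) = -7 m/s
2–7 s: ½(5 + 12)(5) = 42.5 m/s
7–8 s: ½(12 + -7)(1) = 2.5 m/s
8–14 s: ½(-7 + -2)(6) = -27 m/s
Δv = 11 m/s, so v(14) = -2 + (11) = 9 m/s.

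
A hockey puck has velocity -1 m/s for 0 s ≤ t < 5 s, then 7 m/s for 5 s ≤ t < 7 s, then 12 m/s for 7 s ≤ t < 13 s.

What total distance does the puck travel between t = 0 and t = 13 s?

91 m

Distance (not displacement) is the total path length: add the absolute areas under v-t.
0–5 s: |-1| × 5 = 5 m
5–7 s: |7| × 2 = 14 m
7–13 s: |12| × 6 = 72 m
Total distance = 91 m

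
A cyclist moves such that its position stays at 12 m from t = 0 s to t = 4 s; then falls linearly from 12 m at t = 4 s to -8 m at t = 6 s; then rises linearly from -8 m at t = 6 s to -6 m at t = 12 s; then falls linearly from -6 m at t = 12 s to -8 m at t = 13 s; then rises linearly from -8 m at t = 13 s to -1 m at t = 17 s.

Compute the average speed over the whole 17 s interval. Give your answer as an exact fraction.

Average speed = (total path length)/(elapsed time); on a piecewise-linear x-t graph the path length is Σ|Δx|.
0–4 s: |Δx| = |12 − 12| = 0 m
4–6 s: |Δx| = |-8 − 12| = 20 m
6–12 s: |Δx| = |-6 − -8| = 2 m
12–13 s: |Δx| = |-8 − -6| = 2 m
13–17 s: |Δx| = |-1 − -8| = 7 m
Total path = 31 m; average speed = 31/17 = 31/17 m/s.

31/17 m/s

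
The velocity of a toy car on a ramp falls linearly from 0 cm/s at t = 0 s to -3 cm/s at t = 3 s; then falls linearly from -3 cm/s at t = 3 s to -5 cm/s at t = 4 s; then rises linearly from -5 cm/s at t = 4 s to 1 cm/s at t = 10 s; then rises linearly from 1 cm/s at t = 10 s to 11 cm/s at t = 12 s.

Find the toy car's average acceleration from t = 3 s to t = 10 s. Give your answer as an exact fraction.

Average acceleration = Δv/Δt = (1 − -3)/(10 − 3) = 4/7 cm/s².

4/7 cm/s²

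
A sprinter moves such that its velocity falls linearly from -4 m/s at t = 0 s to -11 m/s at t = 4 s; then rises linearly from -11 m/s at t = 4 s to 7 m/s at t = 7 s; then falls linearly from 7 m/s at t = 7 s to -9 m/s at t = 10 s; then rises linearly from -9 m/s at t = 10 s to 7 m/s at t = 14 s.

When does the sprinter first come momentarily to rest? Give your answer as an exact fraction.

v changes sign on 4–7 s (from -11 to 7); the graph is linear there, so v = 0 at t = 4 + (11)·(7 − 4)/(7 − -11) = 35/6 s.

t = 35/6 s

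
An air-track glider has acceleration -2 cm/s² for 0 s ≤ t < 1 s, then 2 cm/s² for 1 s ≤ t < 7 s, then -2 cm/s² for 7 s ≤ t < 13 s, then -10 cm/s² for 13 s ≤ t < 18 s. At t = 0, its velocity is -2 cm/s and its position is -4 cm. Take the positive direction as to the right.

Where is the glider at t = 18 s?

-128 cm

On each constant-a segment, Δv = aΔt and Δx = v₀Δt + ½aΔt²; chain segment to segment.
0–1 s: v starts -2 cm/s; Δx = -2·1 + ½·-2·1² = -3 cm; v ends -4 cm/s.
1–7 s: v starts -4 cm/s; Δx = -4·6 + ½·2·6² = 12 cm; v ends 8 cm/s.
7–13 s: v starts 8 cm/s; Δx = 8·6 + ½·-2·6² = 12 cm; v ends -4 cm/s.
13–18 s: v starts -4 cm/s; Δx = -4·5 + ½·-10·5² = -145 cm; v ends -54 cm/s.
x(18) = -4 + Σ Δx = -128 cm.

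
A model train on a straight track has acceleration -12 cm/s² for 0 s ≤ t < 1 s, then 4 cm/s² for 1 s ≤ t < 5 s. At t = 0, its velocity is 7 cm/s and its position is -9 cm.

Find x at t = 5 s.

4 cm

On each constant-a segment, Δv = aΔt and Δx = v₀Δt + ½aΔt²; chain segment to segment.
0–1 s: v starts 7 cm/s; Δx = 7·1 + ½·-12·1² = 1 cm; v ends -5 cm/s.
1–5 s: v starts -5 cm/s; Δx = -5·4 + ½·4·4² = 12 cm; v ends 11 cm/s.
x(5) = -9 + Σ Δx = 4 cm.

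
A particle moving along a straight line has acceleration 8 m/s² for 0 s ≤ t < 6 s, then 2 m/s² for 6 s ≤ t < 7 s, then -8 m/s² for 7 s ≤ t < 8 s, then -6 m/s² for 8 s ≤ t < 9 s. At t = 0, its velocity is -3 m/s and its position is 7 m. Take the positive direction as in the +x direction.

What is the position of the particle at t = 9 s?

258 m

On each constant-a segment, Δv = aΔt and Δx = v₀Δt + ½aΔt²; chain segment to segment.
0–6 s: v starts -3 m/s; Δx = -3·6 + ½·8·6² = 126 m; v ends 45 m/s.
6–7 s: v starts 45 m/s; Δx = 45·1 + ½·2·1² = 46 m; v ends 47 m/s.
7–8 s: v starts 47 m/s; Δx = 47·1 + ½·-8·1² = 43 m; v ends 39 m/s.
8–9 s: v starts 39 m/s; Δx = 39·1 + ½·-6·1² = 36 m; v ends 33 m/s.
x(9) = 7 + Σ Δx = 258 m.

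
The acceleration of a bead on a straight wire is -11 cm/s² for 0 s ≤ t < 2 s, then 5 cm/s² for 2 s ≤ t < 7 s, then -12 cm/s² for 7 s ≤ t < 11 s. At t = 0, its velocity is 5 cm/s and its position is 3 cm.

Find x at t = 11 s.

-95.5 cm

On each constant-a segment, Δv = aΔt and Δx = v₀Δt + ½aΔt²; chain segment to segment.
0–2 s: v starts 5 cm/s; Δx = 5·2 + ½·-11·2² = -12 cm; v ends -17 cm/s.
2–7 s: v starts -17 cm/s; Δx = -17·5 + ½·5·5² = -22.5 cm; v ends 8 cm/s.
7–11 s: v starts 8 cm/s; Δx = 8·4 + ½·-12·4² = -64 cm; v ends -40 cm/s.
x(11) = 3 + Σ Δx = -95.5 cm.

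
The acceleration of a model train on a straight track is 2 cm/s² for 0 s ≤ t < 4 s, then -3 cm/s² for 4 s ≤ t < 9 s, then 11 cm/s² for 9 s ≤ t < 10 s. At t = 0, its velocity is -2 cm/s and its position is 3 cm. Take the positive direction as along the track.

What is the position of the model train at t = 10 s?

0 cm

On each constant-a segment, Δv = aΔt and Δx = v₀Δt + ½aΔt²; chain segment to segment.
0–4 s: v starts -2 cm/s; Δx = -2·4 + ½·2·4² = 8 cm; v ends 6 cm/s.
4–9 s: v starts 6 cm/s; Δx = 6·5 + ½·-3·5² = -7.5 cm; v ends -9 cm/s.
9–10 s: v starts -9 cm/s; Δx = -9·1 + ½·11·1² = -3.5 cm; v ends 2 cm/s.
x(10) = 3 + Σ Δx = 0 cm.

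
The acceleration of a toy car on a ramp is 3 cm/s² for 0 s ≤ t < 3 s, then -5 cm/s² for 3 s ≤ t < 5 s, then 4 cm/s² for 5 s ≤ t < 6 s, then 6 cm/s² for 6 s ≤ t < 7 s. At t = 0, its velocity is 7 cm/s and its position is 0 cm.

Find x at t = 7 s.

On each constant-a segment, Δv = aΔt and Δx = v₀Δt + ½aΔt²; chain segment to segment.
0–3 s: v starts 7 cm/s; Δx = 7·3 + ½·3·3² = 34.5 cm; v ends 16 cm/s.
3–5 s: v starts 16 cm/s; Δx = 16·2 + ½·-5·2² = 22 cm; v ends 6 cm/s.
5–6 s: v starts 6 cm/s; Δx = 6·1 + ½·4·1² = 8 cm; v ends 10 cm/s.
6–7 s: v starts 10 cm/s; Δx = 10·1 + ½·6·1² = 13 cm; v ends 16 cm/s.
x(7) = 0 + Σ Δx = 77.5 cm.

77.5 cm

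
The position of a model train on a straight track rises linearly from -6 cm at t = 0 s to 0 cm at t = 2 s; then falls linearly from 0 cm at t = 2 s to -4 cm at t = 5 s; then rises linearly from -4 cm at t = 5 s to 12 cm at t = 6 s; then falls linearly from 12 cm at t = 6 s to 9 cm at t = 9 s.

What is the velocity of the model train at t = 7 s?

-1 cm/s

Velocity is the slope of the x-t graph on 6–9 s: (9 − 12)/(9 − 6) = -1 cm/s.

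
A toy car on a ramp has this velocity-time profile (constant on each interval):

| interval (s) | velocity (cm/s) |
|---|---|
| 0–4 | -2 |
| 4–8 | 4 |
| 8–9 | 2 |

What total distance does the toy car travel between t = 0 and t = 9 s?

Total distance travelled is ∫|v| dt — sum the magnitudes of each area piece.
0–4 s: |-2| × 4 = 8 cm
4–8 s: |4| × 4 = 16 cm
8–9 s: |2| × 1 = 2 cm
Total distance = 26 cm

26 cm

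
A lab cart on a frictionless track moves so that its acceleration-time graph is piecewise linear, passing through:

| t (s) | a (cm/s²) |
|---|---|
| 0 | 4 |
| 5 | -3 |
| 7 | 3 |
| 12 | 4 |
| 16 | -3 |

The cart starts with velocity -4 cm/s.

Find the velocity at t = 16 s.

18 cm/s

Δv equals the area under the a-t graph; then v = v₀ + Δv.
0–5 s: ½(4 + -3)(5) = 2.5 cm/s
5–7 s: ½(-3 + 3)(2) = 0 cm/s
7–12 s: ½(3 + 4)(5) = 17.5 cm/s
12–16 s: ½(4 + -3)(4) = 2 cm/s
Δv = 22 cm/s, so v(16) = -4 + (22) = 18 cm/s.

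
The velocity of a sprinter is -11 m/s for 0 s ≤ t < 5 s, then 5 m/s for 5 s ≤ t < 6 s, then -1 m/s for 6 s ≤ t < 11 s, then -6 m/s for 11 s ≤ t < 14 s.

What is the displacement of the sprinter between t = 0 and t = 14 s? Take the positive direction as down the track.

Net displacement equals the area under the velocity-time graph (areas below the axis count negative).
0–5 s: -11 × 5 = -55 m
5–6 s: 5 × 1 = 5 m
6–11 s: -1 × 5 = -5 m
11–14 s: -6 × 3 = -18 m
Net displacement = -73 m

-73 m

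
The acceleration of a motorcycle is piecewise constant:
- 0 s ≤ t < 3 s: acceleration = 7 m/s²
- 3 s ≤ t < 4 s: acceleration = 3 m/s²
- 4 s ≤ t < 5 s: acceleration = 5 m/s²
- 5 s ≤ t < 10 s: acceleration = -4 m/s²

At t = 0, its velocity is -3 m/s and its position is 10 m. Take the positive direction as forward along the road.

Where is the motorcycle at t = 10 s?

On each constant-a segment, Δv = aΔt and Δx = v₀Δt + ½aΔt²; chain segment to segment.
0–3 s: v starts -3 m/s; Δx = -3·3 + ½·7·3² = 22.5 m; v ends 18 m/s.
3–4 s: v starts 18 m/s; Δx = 18·1 + ½·3·1² = 19.5 m; v ends 21 m/s.
4–5 s: v starts 21 m/s; Δx = 21·1 + ½·5·1² = 23.5 m; v ends 26 m/s.
5–10 s: v starts 26 m/s; Δx = 26·5 + ½·-4·5² = 80 m; v ends 6 m/s.
x(10) = 10 + Σ Δx = 155.5 m.

155.5 m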